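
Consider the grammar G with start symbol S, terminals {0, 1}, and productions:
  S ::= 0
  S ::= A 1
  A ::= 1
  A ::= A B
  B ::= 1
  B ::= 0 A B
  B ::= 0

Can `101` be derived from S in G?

yes

S ⇒ A1 ⇒ AB1 ⇒ 1B1 ⇒ 101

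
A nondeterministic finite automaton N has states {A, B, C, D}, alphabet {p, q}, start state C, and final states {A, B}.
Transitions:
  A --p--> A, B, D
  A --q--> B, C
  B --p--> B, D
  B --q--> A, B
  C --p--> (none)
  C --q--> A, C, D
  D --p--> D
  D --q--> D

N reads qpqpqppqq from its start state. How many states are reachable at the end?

4

Start: {C}
read q: {A, C, D}
read p: {A, B, D}
read q: {A, B, C, D}
read p: {A, B, D}
read q: {A, B, C, D}
read p: {A, B, D}
read p: {A, B, D}
read q: {A, B, C, D}
read q: {A, B, C, D}
Final reachable set {A, B, C, D} has 4 states.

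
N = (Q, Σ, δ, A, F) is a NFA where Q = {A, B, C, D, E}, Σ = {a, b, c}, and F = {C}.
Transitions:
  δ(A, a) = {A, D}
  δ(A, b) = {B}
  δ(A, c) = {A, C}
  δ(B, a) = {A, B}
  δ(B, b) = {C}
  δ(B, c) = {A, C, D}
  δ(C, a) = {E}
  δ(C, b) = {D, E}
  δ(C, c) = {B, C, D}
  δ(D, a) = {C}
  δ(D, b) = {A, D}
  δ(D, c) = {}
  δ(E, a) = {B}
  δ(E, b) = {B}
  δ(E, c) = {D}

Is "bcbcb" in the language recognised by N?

Start: {A}
read b: {B}
read c: {A, C, D}
read b: {A, B, D, E}
read c: {A, C, D}
read b: {A, B, D, E}
Reachable ∩ accepting = {} — empty.

rejected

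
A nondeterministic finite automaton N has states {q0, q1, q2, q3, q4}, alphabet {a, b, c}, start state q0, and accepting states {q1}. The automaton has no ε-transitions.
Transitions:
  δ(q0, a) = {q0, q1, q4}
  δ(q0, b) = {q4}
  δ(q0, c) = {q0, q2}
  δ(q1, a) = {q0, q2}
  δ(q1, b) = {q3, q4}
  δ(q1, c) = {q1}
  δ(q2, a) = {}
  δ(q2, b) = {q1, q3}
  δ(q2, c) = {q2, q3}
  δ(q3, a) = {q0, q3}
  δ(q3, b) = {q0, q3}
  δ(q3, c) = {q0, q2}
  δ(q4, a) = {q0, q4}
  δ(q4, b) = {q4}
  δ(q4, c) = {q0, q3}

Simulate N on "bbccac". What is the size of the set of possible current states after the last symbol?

4

Start: {q0}
read b: {q4}
read b: {q4}
read c: {q0, q3}
read c: {q0, q2}
read a: {q0, q1, q4}
read c: {q0, q1, q2, q3}
Final reachable set {q0, q1, q2, q3} has 4 states.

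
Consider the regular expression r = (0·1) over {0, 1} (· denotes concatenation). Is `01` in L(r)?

Split as 0·1: 0 matches 0 and 1 matches 1.

yes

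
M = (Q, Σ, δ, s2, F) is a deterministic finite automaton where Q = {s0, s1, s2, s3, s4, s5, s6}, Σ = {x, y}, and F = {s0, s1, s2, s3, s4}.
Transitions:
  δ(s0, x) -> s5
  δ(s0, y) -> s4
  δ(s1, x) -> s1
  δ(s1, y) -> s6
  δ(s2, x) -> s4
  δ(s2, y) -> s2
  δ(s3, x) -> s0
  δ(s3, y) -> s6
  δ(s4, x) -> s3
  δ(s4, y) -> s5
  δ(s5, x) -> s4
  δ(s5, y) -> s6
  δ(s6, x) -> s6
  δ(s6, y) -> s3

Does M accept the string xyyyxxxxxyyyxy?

accepted

s2 --x--> s4
s4 --y--> s5
s5 --y--> s6
s6 --y--> s3
s3 --x--> s0
s0 --x--> s5
s5 --x--> s4
s4 --x--> s3
s3 --x--> s0
s0 --y--> s4
s4 --y--> s5
s5 --y--> s6
s6 --x--> s6
s6 --y--> s3
End in state s3, which is an accepting state.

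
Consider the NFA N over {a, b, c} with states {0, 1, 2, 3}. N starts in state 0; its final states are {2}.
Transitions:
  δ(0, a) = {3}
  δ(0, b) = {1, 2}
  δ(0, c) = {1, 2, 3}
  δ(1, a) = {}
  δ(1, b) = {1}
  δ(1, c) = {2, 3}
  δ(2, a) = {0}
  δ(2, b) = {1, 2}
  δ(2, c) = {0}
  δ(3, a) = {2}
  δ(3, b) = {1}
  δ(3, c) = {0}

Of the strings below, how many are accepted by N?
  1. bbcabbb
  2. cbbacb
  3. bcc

bbcabbb: accepted
cbbacb: accepted
bcc: accepted

3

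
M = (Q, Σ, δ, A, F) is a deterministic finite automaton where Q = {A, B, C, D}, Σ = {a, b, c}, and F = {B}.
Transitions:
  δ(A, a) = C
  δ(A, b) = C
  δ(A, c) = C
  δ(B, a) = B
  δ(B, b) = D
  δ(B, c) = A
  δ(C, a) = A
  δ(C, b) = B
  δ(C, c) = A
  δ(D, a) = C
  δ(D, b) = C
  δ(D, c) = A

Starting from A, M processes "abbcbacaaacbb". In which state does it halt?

A --a--> C
C --b--> B
B --b--> D
D --c--> A
A --b--> C
C --a--> A
A --c--> C
C --a--> A
A --a--> C
C --a--> A
A --c--> C
C --b--> B
B --b--> D

D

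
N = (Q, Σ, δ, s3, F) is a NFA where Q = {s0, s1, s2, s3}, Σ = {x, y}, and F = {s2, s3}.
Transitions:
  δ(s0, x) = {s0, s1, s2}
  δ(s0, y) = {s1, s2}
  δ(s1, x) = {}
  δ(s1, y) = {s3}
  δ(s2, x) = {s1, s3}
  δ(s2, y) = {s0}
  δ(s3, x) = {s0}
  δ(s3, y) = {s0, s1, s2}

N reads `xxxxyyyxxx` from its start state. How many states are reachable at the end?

Start: {s3}
read x: {s0}
read x: {s0, s1, s2}
read x: {s0, s1, s2, s3}
read x: {s0, s1, s2, s3}
read y: {s0, s1, s2, s3}
read y: {s0, s1, s2, s3}
read y: {s0, s1, s2, s3}
read x: {s0, s1, s2, s3}
read x: {s0, s1, s2, s3}
read x: {s0, s1, s2, s3}
Final reachable set {s0, s1, s2, s3} has 4 states.

4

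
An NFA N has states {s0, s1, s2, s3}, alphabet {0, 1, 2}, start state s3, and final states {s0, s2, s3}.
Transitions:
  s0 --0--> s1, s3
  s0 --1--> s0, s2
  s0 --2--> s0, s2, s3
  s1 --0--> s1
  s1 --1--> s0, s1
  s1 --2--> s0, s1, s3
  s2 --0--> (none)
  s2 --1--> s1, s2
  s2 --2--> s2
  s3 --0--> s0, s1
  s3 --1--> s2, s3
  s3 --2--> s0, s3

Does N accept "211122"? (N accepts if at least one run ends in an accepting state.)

Start: {s3}
read 2: {s0, s3}
read 1: {s0, s2, s3}
read 1: {s0, s1, s2, s3}
read 1: {s0, s1, s2, s3}
read 2: {s0, s1, s2, s3}
read 2: {s0, s1, s2, s3}
Reachable ∩ accepting = {s0, s2, s3} — nonempty.

accepted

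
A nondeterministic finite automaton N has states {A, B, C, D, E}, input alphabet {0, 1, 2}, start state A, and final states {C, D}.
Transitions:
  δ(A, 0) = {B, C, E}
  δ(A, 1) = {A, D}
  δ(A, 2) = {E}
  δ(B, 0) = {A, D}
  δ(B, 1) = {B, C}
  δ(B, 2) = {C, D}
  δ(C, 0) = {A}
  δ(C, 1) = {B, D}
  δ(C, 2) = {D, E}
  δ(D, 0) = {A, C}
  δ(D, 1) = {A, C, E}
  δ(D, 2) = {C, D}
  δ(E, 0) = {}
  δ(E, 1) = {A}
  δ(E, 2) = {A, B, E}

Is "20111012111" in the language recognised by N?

Start: {A}
read 2: {E}
read 0: {}
The reachable set is empty and stays empty for the remaining 9 symbols.
Reachable ∩ accepting = {} — empty.

rejected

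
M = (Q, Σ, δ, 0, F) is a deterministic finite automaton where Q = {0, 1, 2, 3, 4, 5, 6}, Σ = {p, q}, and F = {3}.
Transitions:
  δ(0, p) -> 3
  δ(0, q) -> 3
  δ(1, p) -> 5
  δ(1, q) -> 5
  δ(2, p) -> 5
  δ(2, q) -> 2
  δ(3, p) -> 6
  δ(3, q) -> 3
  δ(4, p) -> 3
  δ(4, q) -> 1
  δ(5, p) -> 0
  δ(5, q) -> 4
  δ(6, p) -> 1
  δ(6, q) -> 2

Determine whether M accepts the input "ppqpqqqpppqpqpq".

0 --p--> 3
3 --p--> 6
6 --q--> 2
2 --p--> 5
5 --q--> 4
4 --q--> 1
1 --q--> 5
5 --p--> 0
0 --p--> 3
3 --p--> 6
6 --q--> 2
2 --p--> 5
5 --q--> 4
4 --p--> 3
3 --q--> 3
End in state 3, which is an accepting state.

accepted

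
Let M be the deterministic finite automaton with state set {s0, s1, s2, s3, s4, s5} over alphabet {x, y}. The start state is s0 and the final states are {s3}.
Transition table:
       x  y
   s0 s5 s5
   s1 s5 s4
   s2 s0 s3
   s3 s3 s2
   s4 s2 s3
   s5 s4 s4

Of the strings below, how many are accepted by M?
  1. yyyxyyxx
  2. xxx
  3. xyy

2

yyyxyyxx: accepted
xxx: rejected
xyy: accepted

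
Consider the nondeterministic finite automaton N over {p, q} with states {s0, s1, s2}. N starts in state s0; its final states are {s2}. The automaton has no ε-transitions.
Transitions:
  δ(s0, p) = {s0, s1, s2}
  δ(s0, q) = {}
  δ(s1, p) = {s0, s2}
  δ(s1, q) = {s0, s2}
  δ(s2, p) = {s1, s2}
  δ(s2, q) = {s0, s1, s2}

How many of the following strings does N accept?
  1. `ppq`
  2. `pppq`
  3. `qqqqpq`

`ppq`: accepted
`pppq`: accepted
`qqqqpq`: rejected

2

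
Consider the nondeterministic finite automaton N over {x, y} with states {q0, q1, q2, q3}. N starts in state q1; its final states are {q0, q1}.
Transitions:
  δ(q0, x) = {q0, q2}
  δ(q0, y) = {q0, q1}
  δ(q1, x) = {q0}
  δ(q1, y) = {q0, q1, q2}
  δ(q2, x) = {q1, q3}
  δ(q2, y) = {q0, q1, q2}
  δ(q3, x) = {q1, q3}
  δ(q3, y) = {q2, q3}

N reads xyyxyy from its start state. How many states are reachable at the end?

Start: {q1}
read x: {q0}
read y: {q0, q1}
read y: {q0, q1, q2}
read x: {q0, q1, q2, q3}
read y: {q0, q1, q2, q3}
read y: {q0, q1, q2, q3}
Final reachable set {q0, q1, q2, q3} has 4 states.

4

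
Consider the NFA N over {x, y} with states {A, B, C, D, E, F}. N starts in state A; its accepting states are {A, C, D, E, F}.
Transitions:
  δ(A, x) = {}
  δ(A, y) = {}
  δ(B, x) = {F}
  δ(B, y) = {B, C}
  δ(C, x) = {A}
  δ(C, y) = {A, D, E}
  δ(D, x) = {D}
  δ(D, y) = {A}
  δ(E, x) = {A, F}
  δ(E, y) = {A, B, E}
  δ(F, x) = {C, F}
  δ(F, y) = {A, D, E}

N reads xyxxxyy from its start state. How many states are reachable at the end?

0

Start: {A}
read x: {}
The reachable set is empty and stays empty for the remaining 6 symbols.
Final reachable set {} has 0 states.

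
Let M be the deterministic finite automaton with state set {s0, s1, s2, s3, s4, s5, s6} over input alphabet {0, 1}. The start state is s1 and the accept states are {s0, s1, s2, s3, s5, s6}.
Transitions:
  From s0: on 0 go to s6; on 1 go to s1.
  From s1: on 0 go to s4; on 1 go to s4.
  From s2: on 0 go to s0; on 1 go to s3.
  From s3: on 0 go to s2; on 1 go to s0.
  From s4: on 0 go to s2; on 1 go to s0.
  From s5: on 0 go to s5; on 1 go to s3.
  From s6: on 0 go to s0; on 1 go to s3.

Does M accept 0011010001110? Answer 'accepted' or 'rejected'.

rejected

s1 --0--> s4
s4 --0--> s2
s2 --1--> s3
s3 --1--> s0
s0 --0--> s6
s6 --1--> s3
s3 --0--> s2
s2 --0--> s0
s0 --0--> s6
s6 --1--> s3
s3 --1--> s0
s0 --1--> s1
s1 --0--> s4
End in state s4, which is not an accepting state.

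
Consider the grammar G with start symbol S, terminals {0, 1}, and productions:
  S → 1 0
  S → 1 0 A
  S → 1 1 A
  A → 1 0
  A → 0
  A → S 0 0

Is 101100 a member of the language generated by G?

no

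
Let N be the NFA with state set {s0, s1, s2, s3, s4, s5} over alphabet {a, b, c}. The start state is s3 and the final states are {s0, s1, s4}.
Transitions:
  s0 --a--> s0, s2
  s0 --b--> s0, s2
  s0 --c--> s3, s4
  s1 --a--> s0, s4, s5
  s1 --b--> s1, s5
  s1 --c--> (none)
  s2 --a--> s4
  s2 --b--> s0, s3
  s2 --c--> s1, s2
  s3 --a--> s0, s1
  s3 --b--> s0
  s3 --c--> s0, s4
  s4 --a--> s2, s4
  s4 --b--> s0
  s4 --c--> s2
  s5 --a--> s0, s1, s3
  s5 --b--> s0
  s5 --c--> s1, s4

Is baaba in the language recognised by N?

accepted

Start: {s3}
read b: {s0}
read a: {s0, s2}
read a: {s0, s2, s4}
read b: {s0, s2, s3}
read a: {s0, s1, s2, s4}
Reachable ∩ accepting = {s0, s1, s4} — nonempty.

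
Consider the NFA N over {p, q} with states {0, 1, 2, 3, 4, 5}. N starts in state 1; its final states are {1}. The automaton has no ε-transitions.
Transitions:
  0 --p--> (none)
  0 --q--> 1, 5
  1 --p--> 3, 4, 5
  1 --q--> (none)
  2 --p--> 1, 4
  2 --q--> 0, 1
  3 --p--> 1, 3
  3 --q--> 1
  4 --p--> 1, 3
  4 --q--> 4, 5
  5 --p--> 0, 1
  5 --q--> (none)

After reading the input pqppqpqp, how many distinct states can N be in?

5

Start: {1}
read p: {3, 4, 5}
read q: {1, 4, 5}
read p: {0, 1, 3, 4, 5}
read p: {0, 1, 3, 4, 5}
read q: {1, 4, 5}
read p: {0, 1, 3, 4, 5}
read q: {1, 4, 5}
read p: {0, 1, 3, 4, 5}
Final reachable set {0, 1, 3, 4, 5} has 5 states.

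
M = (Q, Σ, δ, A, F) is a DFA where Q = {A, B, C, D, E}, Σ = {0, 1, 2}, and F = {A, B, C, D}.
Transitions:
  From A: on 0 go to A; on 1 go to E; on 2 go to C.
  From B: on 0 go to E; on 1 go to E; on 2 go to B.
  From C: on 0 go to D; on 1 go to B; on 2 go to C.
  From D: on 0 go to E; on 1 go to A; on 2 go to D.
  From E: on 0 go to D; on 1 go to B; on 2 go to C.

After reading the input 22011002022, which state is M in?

A --2--> C
C --2--> C
C --0--> D
D --1--> A
A --1--> E
E --0--> D
D --0--> E
E --2--> C
C --0--> D
D --2--> D
D --2--> D

D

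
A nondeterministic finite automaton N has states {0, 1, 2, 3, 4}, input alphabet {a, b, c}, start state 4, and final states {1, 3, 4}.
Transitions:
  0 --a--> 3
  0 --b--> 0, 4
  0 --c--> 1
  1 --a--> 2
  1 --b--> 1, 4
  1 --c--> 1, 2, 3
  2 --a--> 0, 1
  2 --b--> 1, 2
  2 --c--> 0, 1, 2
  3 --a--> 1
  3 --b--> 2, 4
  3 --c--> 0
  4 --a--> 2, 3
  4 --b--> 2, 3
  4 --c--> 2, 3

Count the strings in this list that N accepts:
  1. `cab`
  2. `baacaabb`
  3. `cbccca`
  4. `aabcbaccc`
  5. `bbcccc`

`cab`: accepted
`baacaabb`: accepted
`cbccca`: accepted
`aabcbaccc`: accepted
`bbcccc`: accepted

5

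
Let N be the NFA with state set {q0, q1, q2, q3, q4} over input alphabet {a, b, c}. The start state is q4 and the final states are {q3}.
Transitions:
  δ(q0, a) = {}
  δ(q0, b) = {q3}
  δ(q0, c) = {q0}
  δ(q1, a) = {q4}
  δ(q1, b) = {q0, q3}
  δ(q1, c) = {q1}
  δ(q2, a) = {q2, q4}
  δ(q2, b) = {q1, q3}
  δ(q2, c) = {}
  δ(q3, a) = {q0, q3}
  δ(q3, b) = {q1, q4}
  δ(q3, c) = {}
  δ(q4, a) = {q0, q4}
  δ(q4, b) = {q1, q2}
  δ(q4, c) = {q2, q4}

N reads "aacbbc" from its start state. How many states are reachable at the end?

Start: {q4}
read a: {q0, q4}
read a: {q0, q4}
read c: {q0, q2, q4}
read b: {q1, q2, q3}
read b: {q0, q1, q3, q4}
read c: {q0, q1, q2, q4}
Final reachable set {q0, q1, q2, q4} has 4 states.

4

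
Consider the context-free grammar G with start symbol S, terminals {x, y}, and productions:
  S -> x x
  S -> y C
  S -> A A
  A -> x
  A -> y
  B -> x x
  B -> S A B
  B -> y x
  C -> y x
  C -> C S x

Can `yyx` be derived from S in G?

yes

S ⇒ yC ⇒ yyx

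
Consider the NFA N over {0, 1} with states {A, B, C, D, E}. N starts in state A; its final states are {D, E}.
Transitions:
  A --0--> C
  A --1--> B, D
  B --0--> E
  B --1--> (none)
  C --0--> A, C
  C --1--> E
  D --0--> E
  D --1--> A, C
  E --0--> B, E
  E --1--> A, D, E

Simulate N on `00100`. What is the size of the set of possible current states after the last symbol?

Start: {A}
read 0: {C}
read 0: {A, C}
read 1: {B, D, E}
read 0: {B, E}
read 0: {B, E}
Final reachable set {B, E} has 2 states.

2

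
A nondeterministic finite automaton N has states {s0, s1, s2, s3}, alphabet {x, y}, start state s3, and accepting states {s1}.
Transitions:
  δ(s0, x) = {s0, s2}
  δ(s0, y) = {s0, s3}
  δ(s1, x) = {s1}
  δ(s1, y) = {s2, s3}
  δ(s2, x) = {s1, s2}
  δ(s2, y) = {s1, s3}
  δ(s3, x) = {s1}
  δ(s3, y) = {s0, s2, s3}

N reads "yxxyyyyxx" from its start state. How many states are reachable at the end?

Start: {s3}
read y: {s0, s2, s3}
read x: {s0, s1, s2}
read x: {s0, s1, s2}
read y: {s0, s1, s2, s3}
read y: {s0, s1, s2, s3}
read y: {s0, s1, s2, s3}
read y: {s0, s1, s2, s3}
read x: {s0, s1, s2}
read x: {s0, s1, s2}
Final reachable set {s0, s1, s2} has 3 states.

3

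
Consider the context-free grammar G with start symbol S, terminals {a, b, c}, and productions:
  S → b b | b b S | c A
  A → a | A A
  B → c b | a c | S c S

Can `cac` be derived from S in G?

no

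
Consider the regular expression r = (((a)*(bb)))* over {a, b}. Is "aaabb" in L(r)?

yes

Split into 1 piece aaabb; each matches ((a)*(bb)).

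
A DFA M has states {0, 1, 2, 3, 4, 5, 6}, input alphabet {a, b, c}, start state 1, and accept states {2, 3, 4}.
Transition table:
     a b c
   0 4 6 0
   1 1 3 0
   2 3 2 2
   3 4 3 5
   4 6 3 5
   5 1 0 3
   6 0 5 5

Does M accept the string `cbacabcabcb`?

1 --c--> 0
0 --b--> 6
6 --a--> 0
0 --c--> 0
0 --a--> 4
4 --b--> 3
3 --c--> 5
5 --a--> 1
1 --b--> 3
3 --c--> 5
5 --b--> 0
End in state 0, which is not an accepting state.

rejected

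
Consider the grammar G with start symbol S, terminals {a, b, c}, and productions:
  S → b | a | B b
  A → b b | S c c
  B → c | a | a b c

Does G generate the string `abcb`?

S ⇒ Bb ⇒ abcb

yes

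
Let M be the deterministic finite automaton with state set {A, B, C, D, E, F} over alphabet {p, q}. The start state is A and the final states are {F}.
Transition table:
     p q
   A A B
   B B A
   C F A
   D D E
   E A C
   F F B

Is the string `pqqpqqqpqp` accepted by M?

rejected

A --p--> A
A --q--> B
B --q--> A
A --p--> A
A --q--> B
B --q--> A
A --q--> B
B --p--> B
B --q--> A
A --p--> A
End in state A, which is not an accepting state.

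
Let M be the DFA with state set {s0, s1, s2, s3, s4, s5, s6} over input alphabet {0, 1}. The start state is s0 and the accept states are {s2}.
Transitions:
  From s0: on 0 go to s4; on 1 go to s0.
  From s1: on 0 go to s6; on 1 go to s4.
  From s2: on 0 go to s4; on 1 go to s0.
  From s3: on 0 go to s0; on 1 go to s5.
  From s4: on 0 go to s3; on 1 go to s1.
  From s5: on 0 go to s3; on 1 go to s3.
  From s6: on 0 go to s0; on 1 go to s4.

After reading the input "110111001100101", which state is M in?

s0 --1--> s0
s0 --1--> s0
s0 --0--> s4
s4 --1--> s1
s1 --1--> s4
s4 --1--> s1
s1 --0--> s6
s6 --0--> s0
s0 --1--> s0
s0 --1--> s0
s0 --0--> s4
s4 --0--> s3
s3 --1--> s5
s5 --0--> s3
s3 --1--> s5

s5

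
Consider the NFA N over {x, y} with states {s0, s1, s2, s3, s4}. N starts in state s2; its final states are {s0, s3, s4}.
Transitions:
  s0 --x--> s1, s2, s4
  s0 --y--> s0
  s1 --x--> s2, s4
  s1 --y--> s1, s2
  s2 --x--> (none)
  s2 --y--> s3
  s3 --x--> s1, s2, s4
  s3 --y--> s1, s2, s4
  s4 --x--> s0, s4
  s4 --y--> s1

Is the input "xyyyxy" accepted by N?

rejected

Start: {s2}
read x: {}
The reachable set is empty and stays empty for the remaining 5 symbols.
Reachable ∩ accepting = {} — empty.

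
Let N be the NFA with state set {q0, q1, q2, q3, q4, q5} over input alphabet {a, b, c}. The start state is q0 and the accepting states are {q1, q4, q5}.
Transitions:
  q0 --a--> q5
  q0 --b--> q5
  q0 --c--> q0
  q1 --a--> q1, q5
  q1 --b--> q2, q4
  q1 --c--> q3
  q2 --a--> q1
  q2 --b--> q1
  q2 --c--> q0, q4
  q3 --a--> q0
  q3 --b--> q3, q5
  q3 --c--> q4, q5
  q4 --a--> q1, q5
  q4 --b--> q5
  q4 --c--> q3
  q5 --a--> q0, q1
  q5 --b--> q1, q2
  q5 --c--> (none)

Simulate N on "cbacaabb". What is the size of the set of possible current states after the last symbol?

Start: {q0}
read c: {q0}
read b: {q5}
read a: {q0, q1}
read c: {q0, q3}
read a: {q0, q5}
read a: {q0, q1, q5}
read b: {q1, q2, q4, q5}
read b: {q1, q2, q4, q5}
Final reachable set {q1, q2, q4, q5} has 4 states.

4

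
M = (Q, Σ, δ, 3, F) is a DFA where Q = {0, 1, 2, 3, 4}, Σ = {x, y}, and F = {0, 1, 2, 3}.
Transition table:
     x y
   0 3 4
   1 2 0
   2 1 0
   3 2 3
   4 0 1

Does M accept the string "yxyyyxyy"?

3 --y--> 3
3 --x--> 2
2 --y--> 0
0 --y--> 4
4 --y--> 1
1 --x--> 2
2 --y--> 0
0 --y--> 4
End in state 4, which is not an accepting state.

rejected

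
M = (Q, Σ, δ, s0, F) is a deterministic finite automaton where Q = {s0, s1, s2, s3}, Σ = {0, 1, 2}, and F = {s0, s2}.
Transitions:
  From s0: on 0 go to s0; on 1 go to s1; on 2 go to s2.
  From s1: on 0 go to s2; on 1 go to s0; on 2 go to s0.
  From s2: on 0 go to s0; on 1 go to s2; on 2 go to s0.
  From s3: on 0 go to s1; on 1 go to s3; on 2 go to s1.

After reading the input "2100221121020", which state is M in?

s0

s0 --2--> s2
s2 --1--> s2
s2 --0--> s0
s0 --0--> s0
s0 --2--> s2
s2 --2--> s0
s0 --1--> s1
s1 --1--> s0
s0 --2--> s2
s2 --1--> s2
s2 --0--> s0
s0 --2--> s2
s2 --0--> s0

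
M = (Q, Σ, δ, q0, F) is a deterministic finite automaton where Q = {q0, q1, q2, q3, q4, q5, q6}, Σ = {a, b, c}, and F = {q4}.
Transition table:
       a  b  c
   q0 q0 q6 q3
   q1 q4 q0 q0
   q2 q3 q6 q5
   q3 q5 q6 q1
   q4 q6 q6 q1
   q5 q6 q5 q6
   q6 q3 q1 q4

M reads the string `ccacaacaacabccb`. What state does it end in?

q0 --c--> q3
q3 --c--> q1
q1 --a--> q4
q4 --c--> q1
q1 --a--> q4
q4 --a--> q6
q6 --c--> q4
q4 --a--> q6
q6 --a--> q3
q3 --c--> q1
q1 --a--> q4
q4 --b--> q6
q6 --c--> q4
q4 --c--> q1
q1 --b--> q0

q0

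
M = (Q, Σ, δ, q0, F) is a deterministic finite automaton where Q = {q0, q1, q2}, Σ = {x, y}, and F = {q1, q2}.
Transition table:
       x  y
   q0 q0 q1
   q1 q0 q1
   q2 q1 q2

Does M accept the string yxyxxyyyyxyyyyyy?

q0 --y--> q1
q1 --x--> q0
q0 --y--> q1
q1 --x--> q0
q0 --x--> q0
q0 --y--> q1
q1 --y--> q1
q1 --y--> q1
q1 --y--> q1
q1 --x--> q0
q0 --y--> q1
q1 --y--> q1
q1 --y--> q1
q1 --y--> q1
q1 --y--> q1
q1 --y--> q1
End in state q1, which is an accepting state.

accepted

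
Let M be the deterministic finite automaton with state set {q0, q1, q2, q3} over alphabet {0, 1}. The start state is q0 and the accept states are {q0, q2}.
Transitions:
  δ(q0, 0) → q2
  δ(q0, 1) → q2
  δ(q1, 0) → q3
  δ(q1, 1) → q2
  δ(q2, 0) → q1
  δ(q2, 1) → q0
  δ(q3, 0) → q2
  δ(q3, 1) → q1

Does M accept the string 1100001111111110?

q0 --1--> q2
q2 --1--> q0
q0 --0--> q2
q2 --0--> q1
q1 --0--> q3
q3 --0--> q2
q2 --1--> q0
q0 --1--> q2
q2 --1--> q0
q0 --1--> q2
q2 --1--> q0
q0 --1--> q2
q2 --1--> q0
q0 --1--> q2
q2 --1--> q0
q0 --0--> q2
End in state q2, which is an accepting state.

accepted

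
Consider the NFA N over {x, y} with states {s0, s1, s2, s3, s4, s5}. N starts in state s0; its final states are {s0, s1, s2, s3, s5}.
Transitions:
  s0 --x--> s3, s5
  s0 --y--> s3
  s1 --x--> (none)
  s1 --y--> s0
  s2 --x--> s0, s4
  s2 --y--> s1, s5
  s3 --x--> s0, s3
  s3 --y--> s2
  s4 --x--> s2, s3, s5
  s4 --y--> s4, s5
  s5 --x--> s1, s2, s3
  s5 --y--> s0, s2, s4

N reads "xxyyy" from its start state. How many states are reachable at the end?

Start: {s0}
read x: {s3, s5}
read x: {s0, s1, s2, s3}
read y: {s0, s1, s2, s3, s5}
read y: {s0, s1, s2, s3, s4, s5}
read y: {s0, s1, s2, s3, s4, s5}
Final reachable set {s0, s1, s2, s3, s4, s5} has 6 states.

6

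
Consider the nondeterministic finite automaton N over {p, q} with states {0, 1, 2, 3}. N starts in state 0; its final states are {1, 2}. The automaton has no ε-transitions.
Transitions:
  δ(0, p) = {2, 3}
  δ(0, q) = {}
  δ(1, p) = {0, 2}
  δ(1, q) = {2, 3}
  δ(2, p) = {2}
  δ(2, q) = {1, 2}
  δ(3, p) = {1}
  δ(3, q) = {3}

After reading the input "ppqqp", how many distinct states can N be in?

Start: {0}
read p: {2, 3}
read p: {1, 2}
read q: {1, 2, 3}
read q: {1, 2, 3}
read p: {0, 1, 2}
Final reachable set {0, 1, 2} has 3 states.

3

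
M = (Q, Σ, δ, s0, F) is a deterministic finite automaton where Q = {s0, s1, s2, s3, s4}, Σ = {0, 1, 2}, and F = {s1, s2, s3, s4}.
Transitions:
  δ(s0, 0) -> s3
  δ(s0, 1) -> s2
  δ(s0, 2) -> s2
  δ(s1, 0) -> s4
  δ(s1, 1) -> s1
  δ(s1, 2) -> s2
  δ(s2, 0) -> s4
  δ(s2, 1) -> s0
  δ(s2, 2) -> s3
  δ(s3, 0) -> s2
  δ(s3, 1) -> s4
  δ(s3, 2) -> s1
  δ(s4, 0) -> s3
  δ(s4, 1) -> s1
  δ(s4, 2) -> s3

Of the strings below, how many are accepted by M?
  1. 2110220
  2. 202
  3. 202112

3

2110220: accepted
202: accepted
202112: accepted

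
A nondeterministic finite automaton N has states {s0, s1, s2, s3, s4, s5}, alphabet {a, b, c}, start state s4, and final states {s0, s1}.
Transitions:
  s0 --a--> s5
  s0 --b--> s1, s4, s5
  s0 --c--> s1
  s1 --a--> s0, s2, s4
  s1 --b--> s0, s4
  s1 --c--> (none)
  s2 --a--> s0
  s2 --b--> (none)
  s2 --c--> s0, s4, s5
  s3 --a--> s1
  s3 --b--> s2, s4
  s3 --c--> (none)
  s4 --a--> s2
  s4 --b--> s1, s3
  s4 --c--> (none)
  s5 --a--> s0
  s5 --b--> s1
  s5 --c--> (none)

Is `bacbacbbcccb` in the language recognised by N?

rejected

Start: {s4}
read b: {s1, s3}
read a: {s0, s1, s2, s4}
read c: {s0, s1, s4, s5}
read b: {s0, s1, s3, s4, s5}
read a: {s0, s1, s2, s4, s5}
read c: {s0, s1, s4, s5}
read b: {s0, s1, s3, s4, s5}
read b: {s0, s1, s2, s3, s4, s5}
read c: {s0, s1, s4, s5}
read c: {s1}
read c: {}
The reachable set is empty and stays empty for the remaining 1 symbol.
Reachable ∩ accepting = {} — empty.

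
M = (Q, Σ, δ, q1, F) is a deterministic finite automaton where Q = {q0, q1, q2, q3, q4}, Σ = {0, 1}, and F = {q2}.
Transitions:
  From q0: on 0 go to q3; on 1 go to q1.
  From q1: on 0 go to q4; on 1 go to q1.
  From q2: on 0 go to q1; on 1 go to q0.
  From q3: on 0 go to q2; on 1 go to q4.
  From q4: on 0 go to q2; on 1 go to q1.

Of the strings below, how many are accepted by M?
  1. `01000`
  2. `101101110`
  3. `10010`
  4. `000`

`01000`: rejected
`101101110`: rejected
`10010`: rejected
`000`: rejected

0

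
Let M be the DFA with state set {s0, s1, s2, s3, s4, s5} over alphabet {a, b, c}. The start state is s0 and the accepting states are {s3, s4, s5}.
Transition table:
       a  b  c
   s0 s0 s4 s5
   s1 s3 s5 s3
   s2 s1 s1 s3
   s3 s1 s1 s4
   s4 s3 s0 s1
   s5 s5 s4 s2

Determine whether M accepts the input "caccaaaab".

rejected

s0 --c--> s5
s5 --a--> s5
s5 --c--> s2
s2 --c--> s3
s3 --a--> s1
s1 --a--> s3
s3 --a--> s1
s1 --a--> s3
s3 --b--> s1
End in state s1, which is not an accepting state.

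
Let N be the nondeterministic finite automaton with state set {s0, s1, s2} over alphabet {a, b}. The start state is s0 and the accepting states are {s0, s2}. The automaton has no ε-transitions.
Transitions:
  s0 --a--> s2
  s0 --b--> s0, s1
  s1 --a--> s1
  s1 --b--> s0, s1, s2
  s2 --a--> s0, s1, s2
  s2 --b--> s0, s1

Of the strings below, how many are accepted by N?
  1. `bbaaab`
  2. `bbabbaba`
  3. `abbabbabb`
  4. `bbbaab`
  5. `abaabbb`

`bbaaab`: accepted
`bbabbaba`: accepted
`abbabbabb`: accepted
`bbbaab`: accepted
`abaabbb`: accepted

5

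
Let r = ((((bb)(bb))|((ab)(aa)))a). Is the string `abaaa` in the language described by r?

yes

Split as abaa·a: (((bb)(bb))|((ab)(aa))) matches abaa and a matches a.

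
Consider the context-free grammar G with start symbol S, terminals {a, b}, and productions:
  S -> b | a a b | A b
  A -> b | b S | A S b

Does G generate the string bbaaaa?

no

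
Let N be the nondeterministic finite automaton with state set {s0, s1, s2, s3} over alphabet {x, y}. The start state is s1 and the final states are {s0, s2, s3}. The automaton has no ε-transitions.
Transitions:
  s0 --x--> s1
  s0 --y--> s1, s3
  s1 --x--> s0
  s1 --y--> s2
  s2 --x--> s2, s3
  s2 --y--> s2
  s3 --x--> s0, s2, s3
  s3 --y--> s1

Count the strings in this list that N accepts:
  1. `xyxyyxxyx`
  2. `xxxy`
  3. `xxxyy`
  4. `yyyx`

4

`xyxyyxxyx`: accepted
`xxxy`: accepted
`xxxyy`: accepted
`yyyx`: accepted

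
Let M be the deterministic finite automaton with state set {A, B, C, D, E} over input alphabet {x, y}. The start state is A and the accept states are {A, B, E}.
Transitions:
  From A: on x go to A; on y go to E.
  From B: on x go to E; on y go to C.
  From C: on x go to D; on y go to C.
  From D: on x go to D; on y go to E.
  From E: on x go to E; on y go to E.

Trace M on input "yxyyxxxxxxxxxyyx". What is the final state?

E

A --y--> E
E --x--> E
E --y--> E
E --y--> E
E --x--> E
E --x--> E
E --x--> E
E --x--> E
E --x--> E
E --x--> E
E --x--> E
E --x--> E
E --x--> E
E --y--> E
E --y--> E
E --x--> E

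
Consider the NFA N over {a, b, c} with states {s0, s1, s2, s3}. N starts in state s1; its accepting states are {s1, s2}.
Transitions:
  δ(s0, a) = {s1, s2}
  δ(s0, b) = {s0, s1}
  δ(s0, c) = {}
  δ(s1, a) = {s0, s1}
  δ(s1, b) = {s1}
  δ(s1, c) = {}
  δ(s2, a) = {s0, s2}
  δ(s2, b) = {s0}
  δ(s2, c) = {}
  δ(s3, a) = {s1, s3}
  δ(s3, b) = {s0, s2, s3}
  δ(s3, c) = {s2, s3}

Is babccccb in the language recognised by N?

Start: {s1}
read b: {s1}
read a: {s0, s1}
read b: {s0, s1}
read c: {}
The reachable set is empty and stays empty for the remaining 4 symbols.
Reachable ∩ accepting = {} — empty.

rejected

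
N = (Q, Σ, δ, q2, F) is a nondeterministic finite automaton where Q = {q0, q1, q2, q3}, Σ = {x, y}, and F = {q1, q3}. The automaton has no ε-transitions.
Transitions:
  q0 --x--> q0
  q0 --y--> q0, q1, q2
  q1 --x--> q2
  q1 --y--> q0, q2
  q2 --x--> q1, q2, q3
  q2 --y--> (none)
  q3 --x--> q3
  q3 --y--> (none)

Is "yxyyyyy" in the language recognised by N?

Start: {q2}
read y: {}
The reachable set is empty and stays empty for the remaining 6 symbols.
Reachable ∩ accepting = {} — empty.

rejected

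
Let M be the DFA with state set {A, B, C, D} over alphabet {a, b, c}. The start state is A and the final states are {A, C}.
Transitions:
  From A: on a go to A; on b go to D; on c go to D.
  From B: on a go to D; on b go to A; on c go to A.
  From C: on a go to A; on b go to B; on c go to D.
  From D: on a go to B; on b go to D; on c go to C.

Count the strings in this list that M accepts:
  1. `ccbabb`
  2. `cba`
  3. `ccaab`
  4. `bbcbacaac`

0

`ccbabb`: rejected
`cba`: rejected
`ccaab`: rejected
`bbcbacaac`: rejected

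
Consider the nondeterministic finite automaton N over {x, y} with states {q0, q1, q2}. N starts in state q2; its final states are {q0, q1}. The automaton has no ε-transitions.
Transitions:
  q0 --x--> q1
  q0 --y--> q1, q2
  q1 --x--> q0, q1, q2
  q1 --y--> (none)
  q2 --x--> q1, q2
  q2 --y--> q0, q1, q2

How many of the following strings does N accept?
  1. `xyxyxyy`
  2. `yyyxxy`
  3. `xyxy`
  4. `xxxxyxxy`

`xyxyxyy`: accepted
`yyyxxy`: accepted
`xyxy`: accepted
`xxxxyxxy`: accepted

4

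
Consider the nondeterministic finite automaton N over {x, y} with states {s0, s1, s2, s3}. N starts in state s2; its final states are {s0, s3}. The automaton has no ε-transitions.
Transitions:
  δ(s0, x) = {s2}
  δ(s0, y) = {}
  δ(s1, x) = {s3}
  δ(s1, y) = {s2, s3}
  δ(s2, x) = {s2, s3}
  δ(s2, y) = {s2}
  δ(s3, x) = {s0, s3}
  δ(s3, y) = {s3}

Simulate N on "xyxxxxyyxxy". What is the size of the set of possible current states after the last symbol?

2

Start: {s2}
read x: {s2, s3}
read y: {s2, s3}
read x: {s0, s2, s3}
read x: {s0, s2, s3}
read x: {s0, s2, s3}
read x: {s0, s2, s3}
read y: {s2, s3}
read y: {s2, s3}
read x: {s0, s2, s3}
read x: {s0, s2, s3}
read y: {s2, s3}
Final reachable set {s2, s3} has 2 states.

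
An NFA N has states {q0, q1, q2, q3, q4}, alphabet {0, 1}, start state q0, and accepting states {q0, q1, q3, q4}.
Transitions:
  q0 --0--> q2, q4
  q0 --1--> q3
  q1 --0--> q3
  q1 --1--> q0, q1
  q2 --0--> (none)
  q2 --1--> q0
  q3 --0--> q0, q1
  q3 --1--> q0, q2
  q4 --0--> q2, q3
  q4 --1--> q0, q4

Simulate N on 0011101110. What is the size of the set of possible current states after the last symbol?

5

Start: {q0}
read 0: {q2, q4}
read 0: {q2, q3}
read 1: {q0, q2}
read 1: {q0, q3}
read 1: {q0, q2, q3}
read 0: {q0, q1, q2, q4}
read 1: {q0, q1, q3, q4}
read 1: {q0, q1, q2, q3, q4}
read 1: {q0, q1, q2, q3, q4}
read 0: {q0, q1, q2, q3, q4}
Final reachable set {q0, q1, q2, q3, q4} has 5 states.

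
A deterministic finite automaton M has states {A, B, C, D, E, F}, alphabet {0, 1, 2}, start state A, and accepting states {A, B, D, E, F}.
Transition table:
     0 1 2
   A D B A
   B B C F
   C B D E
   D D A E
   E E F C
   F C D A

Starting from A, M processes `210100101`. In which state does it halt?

A --2--> A
A --1--> B
B --0--> B
B --1--> C
C --0--> B
B --0--> B
B --1--> C
C --0--> B
B --1--> C

C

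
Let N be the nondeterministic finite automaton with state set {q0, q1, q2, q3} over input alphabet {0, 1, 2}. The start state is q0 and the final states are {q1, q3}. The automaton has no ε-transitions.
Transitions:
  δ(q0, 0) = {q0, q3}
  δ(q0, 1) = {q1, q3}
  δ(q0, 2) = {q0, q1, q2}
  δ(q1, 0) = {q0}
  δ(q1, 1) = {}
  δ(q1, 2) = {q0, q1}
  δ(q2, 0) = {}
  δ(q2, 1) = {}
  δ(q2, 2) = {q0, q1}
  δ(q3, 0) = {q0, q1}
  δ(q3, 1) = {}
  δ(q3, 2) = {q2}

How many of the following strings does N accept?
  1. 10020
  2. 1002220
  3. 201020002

3

10020: accepted
1002220: accepted
201020002: accepted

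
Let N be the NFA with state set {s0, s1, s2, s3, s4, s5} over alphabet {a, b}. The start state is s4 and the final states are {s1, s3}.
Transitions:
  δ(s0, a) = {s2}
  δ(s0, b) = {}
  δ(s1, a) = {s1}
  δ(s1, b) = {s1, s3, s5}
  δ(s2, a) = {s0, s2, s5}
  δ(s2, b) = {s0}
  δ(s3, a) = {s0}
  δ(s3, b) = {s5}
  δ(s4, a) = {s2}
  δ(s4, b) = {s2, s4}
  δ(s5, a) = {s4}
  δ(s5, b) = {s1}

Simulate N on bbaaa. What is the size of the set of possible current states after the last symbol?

4

Start: {s4}
read b: {s2, s4}
read b: {s0, s2, s4}
read a: {s0, s2, s5}
read a: {s0, s2, s4, s5}
read a: {s0, s2, s4, s5}
Final reachable set {s0, s2, s4, s5} has 4 states.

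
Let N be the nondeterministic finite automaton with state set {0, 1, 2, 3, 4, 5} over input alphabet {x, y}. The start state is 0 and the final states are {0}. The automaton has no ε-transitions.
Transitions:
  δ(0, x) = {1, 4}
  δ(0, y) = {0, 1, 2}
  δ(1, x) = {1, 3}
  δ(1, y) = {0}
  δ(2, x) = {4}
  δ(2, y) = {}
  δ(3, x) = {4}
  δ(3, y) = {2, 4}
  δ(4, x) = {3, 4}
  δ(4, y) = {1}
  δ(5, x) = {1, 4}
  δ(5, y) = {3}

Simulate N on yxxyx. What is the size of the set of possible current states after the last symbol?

3

Start: {0}
read y: {0, 1, 2}
read x: {1, 3, 4}
read x: {1, 3, 4}
read y: {0, 1, 2, 4}
read x: {1, 3, 4}
Final reachable set {1, 3, 4} has 3 states.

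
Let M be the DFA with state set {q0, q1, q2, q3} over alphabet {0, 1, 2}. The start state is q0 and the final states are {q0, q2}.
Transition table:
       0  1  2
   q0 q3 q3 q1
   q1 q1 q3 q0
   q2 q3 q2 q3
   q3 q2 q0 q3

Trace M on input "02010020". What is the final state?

q0 --0--> q3
q3 --2--> q3
q3 --0--> q2
q2 --1--> q2
q2 --0--> q3
q3 --0--> q2
q2 --2--> q3
q3 --0--> q2

q2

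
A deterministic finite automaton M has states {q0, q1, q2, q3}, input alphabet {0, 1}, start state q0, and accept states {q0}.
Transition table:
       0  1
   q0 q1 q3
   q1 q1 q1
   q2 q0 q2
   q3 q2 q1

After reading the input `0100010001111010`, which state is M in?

q0 --0--> q1
q1 --1--> q1
q1 --0--> q1
q1 --0--> q1
q1 --0--> q1
q1 --1--> q1
q1 --0--> q1
q1 --0--> q1
q1 --0--> q1
q1 --1--> q1
q1 --1--> q1
q1 --1--> q1
q1 --1--> q1
q1 --0--> q1
q1 --1--> q1
q1 --0--> q1

q1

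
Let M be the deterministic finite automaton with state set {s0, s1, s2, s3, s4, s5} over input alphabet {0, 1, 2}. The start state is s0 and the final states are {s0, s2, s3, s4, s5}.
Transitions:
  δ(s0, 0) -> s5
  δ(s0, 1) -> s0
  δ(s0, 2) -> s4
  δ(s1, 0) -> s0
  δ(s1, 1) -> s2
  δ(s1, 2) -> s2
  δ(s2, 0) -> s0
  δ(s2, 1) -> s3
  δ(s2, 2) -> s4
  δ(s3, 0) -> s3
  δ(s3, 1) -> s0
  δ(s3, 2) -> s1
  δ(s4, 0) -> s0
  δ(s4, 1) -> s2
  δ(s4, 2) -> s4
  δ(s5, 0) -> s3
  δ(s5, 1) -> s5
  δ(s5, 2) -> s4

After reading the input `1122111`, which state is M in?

s0 --1--> s0
s0 --1--> s0
s0 --2--> s4
s4 --2--> s4
s4 --1--> s2
s2 --1--> s3
s3 --1--> s0

s0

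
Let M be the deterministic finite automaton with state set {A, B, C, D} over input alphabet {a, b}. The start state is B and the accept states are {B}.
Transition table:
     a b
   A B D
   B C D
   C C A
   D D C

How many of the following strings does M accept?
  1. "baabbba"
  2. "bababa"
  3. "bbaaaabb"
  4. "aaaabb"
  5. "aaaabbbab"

"baabbba": rejected
"bababa": accepted
"bbaaaabb": rejected
"aaaabb": rejected
"aaaabbbab": rejected

1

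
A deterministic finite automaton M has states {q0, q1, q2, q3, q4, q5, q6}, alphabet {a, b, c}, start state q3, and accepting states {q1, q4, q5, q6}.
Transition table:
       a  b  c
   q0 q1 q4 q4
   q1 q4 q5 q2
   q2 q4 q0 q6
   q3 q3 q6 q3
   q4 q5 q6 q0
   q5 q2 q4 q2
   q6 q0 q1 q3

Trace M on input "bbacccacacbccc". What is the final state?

q0

q3 --b--> q6
q6 --b--> q1
q1 --a--> q4
q4 --c--> q0
q0 --c--> q4
q4 --c--> q0
q0 --a--> q1
q1 --c--> q2
q2 --a--> q4
q4 --c--> q0
q0 --b--> q4
q4 --c--> q0
q0 --c--> q4
q4 --c--> q0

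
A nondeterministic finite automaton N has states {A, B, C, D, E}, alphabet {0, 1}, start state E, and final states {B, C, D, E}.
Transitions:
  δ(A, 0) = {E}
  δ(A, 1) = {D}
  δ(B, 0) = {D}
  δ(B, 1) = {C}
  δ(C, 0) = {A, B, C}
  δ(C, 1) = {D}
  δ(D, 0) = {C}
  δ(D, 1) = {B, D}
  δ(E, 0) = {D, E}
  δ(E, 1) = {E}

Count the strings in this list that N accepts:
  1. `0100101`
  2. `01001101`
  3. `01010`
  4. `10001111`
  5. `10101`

5

`0100101`: accepted
`01001101`: accepted
`01010`: accepted
`10001111`: accepted
`10101`: accepted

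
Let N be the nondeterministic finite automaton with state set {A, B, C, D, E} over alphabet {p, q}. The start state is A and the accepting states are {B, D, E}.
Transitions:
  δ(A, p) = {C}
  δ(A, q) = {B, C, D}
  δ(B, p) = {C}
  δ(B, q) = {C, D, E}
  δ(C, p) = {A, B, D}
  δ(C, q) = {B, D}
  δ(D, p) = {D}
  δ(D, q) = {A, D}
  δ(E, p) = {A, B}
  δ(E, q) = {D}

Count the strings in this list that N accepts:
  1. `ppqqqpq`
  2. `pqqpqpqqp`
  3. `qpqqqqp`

3

`ppqqqpq`: accepted
`pqqpqpqqp`: accepted
`qpqqqqp`: accepted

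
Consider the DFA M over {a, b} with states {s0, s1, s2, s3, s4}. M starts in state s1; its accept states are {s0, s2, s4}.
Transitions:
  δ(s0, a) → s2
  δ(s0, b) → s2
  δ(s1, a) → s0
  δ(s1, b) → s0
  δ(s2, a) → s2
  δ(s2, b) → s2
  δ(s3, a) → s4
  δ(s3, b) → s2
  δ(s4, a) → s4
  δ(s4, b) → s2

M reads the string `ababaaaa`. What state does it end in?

s1 --a--> s0
s0 --b--> s2
s2 --a--> s2
s2 --b--> s2
s2 --a--> s2
s2 --a--> s2
s2 --a--> s2
s2 --a--> s2

s2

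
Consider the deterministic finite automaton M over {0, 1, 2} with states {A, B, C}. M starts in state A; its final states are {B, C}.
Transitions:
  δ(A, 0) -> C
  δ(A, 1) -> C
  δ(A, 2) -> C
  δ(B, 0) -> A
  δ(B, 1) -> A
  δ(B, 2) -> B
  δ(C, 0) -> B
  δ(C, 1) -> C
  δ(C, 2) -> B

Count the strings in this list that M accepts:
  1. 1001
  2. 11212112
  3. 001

2

1001: accepted
11212112: accepted
001: rejected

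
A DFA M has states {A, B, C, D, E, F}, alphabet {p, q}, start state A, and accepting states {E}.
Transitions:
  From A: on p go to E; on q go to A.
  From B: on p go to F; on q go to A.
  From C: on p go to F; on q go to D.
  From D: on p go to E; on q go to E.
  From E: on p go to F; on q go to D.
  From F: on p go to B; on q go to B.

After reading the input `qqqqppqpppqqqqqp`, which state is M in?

A --q--> A
A --q--> A
A --q--> A
A --q--> A
A --p--> E
E --p--> F
F --q--> B
B --p--> F
F --p--> B
B --p--> F
F --q--> B
B --q--> A
A --q--> A
A --q--> A
A --q--> A
A --p--> E

E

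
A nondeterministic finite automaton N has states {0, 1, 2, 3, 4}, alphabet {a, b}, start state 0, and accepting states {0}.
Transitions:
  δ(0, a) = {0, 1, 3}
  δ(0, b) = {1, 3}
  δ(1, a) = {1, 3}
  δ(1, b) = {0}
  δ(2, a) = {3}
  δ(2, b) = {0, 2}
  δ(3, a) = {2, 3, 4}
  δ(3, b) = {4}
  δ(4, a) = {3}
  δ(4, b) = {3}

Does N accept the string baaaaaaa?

Start: {0}
read b: {1, 3}
read a: {1, 2, 3, 4}
read a: {1, 2, 3, 4}
read a: {1, 2, 3, 4}
read a: {1, 2, 3, 4}
read a: {1, 2, 3, 4}
read a: {1, 2, 3, 4}
read a: {1, 2, 3, 4}
Reachable ∩ accepting = {} — empty.

rejected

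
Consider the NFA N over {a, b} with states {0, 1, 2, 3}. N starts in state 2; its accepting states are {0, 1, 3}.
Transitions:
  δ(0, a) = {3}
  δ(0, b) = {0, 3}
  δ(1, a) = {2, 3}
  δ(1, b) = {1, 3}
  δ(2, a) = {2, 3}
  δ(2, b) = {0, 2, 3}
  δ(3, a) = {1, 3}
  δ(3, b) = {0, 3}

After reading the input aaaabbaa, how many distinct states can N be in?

3

Start: {2}
read a: {2, 3}
read a: {1, 2, 3}
read a: {1, 2, 3}
read a: {1, 2, 3}
read b: {0, 1, 2, 3}
read b: {0, 1, 2, 3}
read a: {1, 2, 3}
read a: {1, 2, 3}
Final reachable set {1, 2, 3} has 3 states.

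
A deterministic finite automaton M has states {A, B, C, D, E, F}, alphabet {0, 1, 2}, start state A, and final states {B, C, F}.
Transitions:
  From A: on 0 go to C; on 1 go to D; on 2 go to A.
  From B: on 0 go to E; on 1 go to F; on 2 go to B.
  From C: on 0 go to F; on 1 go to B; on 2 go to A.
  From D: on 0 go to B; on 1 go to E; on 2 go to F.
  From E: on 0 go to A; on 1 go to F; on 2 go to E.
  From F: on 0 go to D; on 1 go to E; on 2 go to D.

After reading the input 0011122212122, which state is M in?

A --0--> C
C --0--> F
F --1--> E
E --1--> F
F --1--> E
E --2--> E
E --2--> E
E --2--> E
E --1--> F
F --2--> D
D --1--> E
E --2--> E
E --2--> E

E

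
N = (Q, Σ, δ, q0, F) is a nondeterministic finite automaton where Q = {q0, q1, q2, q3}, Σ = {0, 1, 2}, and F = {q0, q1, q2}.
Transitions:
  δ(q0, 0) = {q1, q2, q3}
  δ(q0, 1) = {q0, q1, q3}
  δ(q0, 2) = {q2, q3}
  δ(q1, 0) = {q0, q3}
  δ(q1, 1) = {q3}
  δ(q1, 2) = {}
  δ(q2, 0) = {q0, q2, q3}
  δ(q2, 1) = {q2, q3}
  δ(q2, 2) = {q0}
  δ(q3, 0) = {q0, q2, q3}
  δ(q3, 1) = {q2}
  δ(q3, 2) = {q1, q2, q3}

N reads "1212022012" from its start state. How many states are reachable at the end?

4

Start: {q0}
read 1: {q0, q1, q3}
read 2: {q1, q2, q3}
read 1: {q2, q3}
read 2: {q0, q1, q2, q3}
read 0: {q0, q1, q2, q3}
read 2: {q0, q1, q2, q3}
read 2: {q0, q1, q2, q3}
read 0: {q0, q1, q2, q3}
read 1: {q0, q1, q2, q3}
read 2: {q0, q1, q2, q3}
Final reachable set {q0, q1, q2, q3} has 4 states.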